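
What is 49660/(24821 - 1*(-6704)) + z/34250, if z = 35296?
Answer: 4328556/1661125 ≈ 2.6058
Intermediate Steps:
49660/(24821 - 1*(-6704)) + z/34250 = 49660/(24821 - 1*(-6704)) + 35296/34250 = 49660/(24821 + 6704) + 35296*(1/34250) = 49660/31525 + 17648/17125 = 49660*(1/31525) + 17648/17125 = 764/485 + 17648/17125 = 4328556/1661125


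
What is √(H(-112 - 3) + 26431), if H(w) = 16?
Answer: √26447 ≈ 162.63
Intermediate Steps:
√(H(-112 - 3) + 26431) = √(16 + 26431) = √26447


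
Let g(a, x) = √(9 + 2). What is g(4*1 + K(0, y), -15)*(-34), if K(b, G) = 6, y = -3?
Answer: -34*√11 ≈ -112.77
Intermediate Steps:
g(a, x) = √11
g(4*1 + K(0, y), -15)*(-34) = √11*(-34) = -34*√11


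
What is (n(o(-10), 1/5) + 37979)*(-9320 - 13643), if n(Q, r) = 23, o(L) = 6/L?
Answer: -872639926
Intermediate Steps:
(n(o(-10), 1/5) + 37979)*(-9320 - 13643) = (23 + 37979)*(-9320 - 13643) = 38002*(-22963) = -872639926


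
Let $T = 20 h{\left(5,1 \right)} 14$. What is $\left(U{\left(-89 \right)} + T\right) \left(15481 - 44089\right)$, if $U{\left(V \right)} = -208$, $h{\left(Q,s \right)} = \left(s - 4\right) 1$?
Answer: $29981184$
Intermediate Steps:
$h{\left(Q,s \right)} = -4 + s$ ($h{\left(Q,s \right)} = \left(-4 + s\right) 1 = -4 + s$)
$T = -840$ ($T = 20 \left(-4 + 1\right) 14 = 20 \left(-3\right) 14 = \left(-60\right) 14 = -840$)
$\left(U{\left(-89 \right)} + T\right) \left(15481 - 44089\right) = \left(-208 - 840\right) \left(15481 - 44089\right) = \left(-1048\right) \left(-28608\right) = 29981184$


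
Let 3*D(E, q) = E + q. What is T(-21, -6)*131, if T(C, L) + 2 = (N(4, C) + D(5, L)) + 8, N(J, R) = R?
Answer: -6026/3 ≈ -2008.7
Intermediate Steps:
D(E, q) = E/3 + q/3 (D(E, q) = (E + q)/3 = E/3 + q/3)
T(C, L) = 23/3 + C + L/3 (T(C, L) = -2 + ((C + ((⅓)*5 + L/3)) + 8) = -2 + ((C + (5/3 + L/3)) + 8) = -2 + ((5/3 + C + L/3) + 8) = -2 + (29/3 + C + L/3) = 23/3 + C + L/3)
T(-21, -6)*131 = (23/3 - 21 + (⅓)*(-6))*131 = (23/3 - 21 - 2)*131 = -46/3*131 = -6026/3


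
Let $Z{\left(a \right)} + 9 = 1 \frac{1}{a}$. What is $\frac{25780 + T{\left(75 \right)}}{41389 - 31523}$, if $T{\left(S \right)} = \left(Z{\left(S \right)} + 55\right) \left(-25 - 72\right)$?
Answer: $\frac{1598753}{739950} \approx 2.1606$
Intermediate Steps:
$Z{\left(a \right)} = -9 + \frac{1}{a}$ ($Z{\left(a \right)} = -9 + 1 \frac{1}{a} = -9 + \frac{1}{a}$)
$T{\left(S \right)} = -4462 - \frac{97}{S}$ ($T{\left(S \right)} = \left(\left(-9 + \frac{1}{S}\right) + 55\right) \left(-25 - 72\right) = \left(46 + \frac{1}{S}\right) \left(-97\right) = -4462 - \frac{97}{S}$)
$\frac{25780 + T{\left(75 \right)}}{41389 - 31523} = \frac{25780 - \left(4462 + \frac{97}{75}\right)}{41389 - 31523} = \frac{25780 - \frac{334747}{75}}{9866} = \left(25780 - \frac{334747}{75}\right) \frac{1}{9866} = \frac{1598753}{75} \cdot \frac{1}{9866} = \frac{1598753}{739950}$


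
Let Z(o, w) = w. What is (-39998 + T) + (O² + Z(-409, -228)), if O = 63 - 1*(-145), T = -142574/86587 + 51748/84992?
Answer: 5587404913555/1839800576 ≈ 3037.0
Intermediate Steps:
T = -1909236333/1839800576 (T = -142574*1/86587 + 51748*(1/84992) = -142574/86587 + 12937/21248 = -1909236333/1839800576 ≈ -1.0377)
O = 208 (O = 63 + 145 = 208)
(-39998 + T) + (O² + Z(-409, -228)) = (-39998 - 1909236333/1839800576) + (208² - 228) = -73590252675181/1839800576 + (43264 - 228) = -73590252675181/1839800576 + 43036 = 5587404913555/1839800576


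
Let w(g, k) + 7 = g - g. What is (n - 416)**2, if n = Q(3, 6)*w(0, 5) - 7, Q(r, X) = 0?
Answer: 178929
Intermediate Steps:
w(g, k) = -7 (w(g, k) = -7 + (g - g) = -7 + 0 = -7)
n = -7 (n = 0*(-7) - 7 = 0 - 7 = -7)
(n - 416)**2 = (-7 - 416)**2 = (-423)**2 = 178929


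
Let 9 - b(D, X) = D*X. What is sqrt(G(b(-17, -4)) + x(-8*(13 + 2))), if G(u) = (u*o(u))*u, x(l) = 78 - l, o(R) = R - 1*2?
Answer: I*sqrt(212143) ≈ 460.59*I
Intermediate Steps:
o(R) = -2 + R (o(R) = R - 2 = -2 + R)
b(D, X) = 9 - D*X
G(u) = u**2*(-2 + u) (G(u) = (u*(-2 + u))*u = u**2*(-2 + u))
sqrt(G(b(-17, -4)) + x(-8*(13 + 2))) = sqrt((9 - 1*(-17)*(-4))**2*(-2 + (9 - 1*(-17)*(-4))) + (78 - (-8)*(13 + 2))) = sqrt((9 - 68)**2*(-2 + (9 - 68)) + (78 - (-8)*15)) = sqrt((-59)**2*(-2 - 59) + (78 - 1*(-120))) = sqrt(3481*(-61) + (78 + 120)) = sqrt(-212341 + 198) = sqrt(-212143) = I*sqrt(212143)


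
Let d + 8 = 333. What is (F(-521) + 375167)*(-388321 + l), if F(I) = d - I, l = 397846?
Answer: 3581523825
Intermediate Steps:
d = 325 (d = -8 + 333 = 325)
F(I) = 325 - I
(F(-521) + 375167)*(-388321 + l) = ((325 - 1*(-521)) + 375167)*(-388321 + 397846) = ((325 + 521) + 375167)*9525 = (846 + 375167)*9525 = 376013*9525 = 3581523825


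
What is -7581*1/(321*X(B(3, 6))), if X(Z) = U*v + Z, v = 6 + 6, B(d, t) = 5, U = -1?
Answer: 361/107 ≈ 3.3738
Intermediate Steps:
v = 12
X(Z) = -12 + Z (X(Z) = -1*12 + Z = -12 + Z)
-7581*1/(321*X(B(3, 6))) = -7581*1/(321*(-12 + 5)) = -7581/(321*(-7)) = -7581/(-2247) = -7581*(-1/2247) = 361/107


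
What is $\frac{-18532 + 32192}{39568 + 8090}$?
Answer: $\frac{6830}{23829} \approx 0.28663$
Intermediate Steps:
$\frac{-18532 + 32192}{39568 + 8090} = \frac{13660}{47658} = 13660 \cdot \frac{1}{47658} = \frac{6830}{23829}$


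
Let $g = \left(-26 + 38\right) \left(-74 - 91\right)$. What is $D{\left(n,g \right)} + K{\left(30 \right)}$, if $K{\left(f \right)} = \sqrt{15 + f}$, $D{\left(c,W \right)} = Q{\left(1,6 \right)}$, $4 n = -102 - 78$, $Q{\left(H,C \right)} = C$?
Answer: $6 + 3 \sqrt{5} \approx 12.708$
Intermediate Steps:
$g = -1980$ ($g = 12 \left(-165\right) = -1980$)
$n = -45$ ($n = \frac{-102 - 78}{4} = \frac{1}{4} \left(-180\right) = -45$)
$D{\left(c,W \right)} = 6$
$D{\left(n,g \right)} + K{\left(30 \right)} = 6 + \sqrt{15 + 30} = 6 + \sqrt{45} = 6 + 3 \sqrt{5}$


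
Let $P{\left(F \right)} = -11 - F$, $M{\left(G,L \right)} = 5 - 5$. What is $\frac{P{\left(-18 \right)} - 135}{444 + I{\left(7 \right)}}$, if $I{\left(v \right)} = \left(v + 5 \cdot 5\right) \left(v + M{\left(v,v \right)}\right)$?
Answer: $- \frac{32}{167} \approx -0.19162$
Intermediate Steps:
$M{\left(G,L \right)} = 0$ ($M{\left(G,L \right)} = 5 - 5 = 0$)
$I{\left(v \right)} = v \left(25 + v\right)$ ($I{\left(v \right)} = \left(v + 5 \cdot 5\right) \left(v + 0\right) = \left(v + 25\right) v = \left(25 + v\right) v = v \left(25 + v\right)$)
$\frac{P{\left(-18 \right)} - 135}{444 + I{\left(7 \right)}} = \frac{\left(-11 - -18\right) - 135}{444 + 7 \left(25 + 7\right)} = \frac{\left(-11 + 18\right) - 135}{444 + 7 \cdot 32} = \frac{7 - 135}{444 + 224} = - \frac{128}{668} = \left(-128\right) \frac{1}{668} = - \frac{32}{167}$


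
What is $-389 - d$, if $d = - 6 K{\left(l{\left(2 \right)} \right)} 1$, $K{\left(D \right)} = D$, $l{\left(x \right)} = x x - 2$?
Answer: $-377$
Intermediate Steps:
$l{\left(x \right)} = -2 + x^{2}$ ($l{\left(x \right)} = x^{2} - 2 = -2 + x^{2}$)
$d = -12$ ($d = - 6 \left(-2 + 2^{2}\right) 1 = - 6 \left(-2 + 4\right) 1 = \left(-6\right) 2 \cdot 1 = \left(-12\right) 1 = -12$)
$-389 - d = -389 - -12 = -389 + 12 = -377$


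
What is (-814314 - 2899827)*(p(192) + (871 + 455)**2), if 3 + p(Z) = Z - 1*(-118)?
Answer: -6531625222203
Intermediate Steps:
p(Z) = 115 + Z (p(Z) = -3 + (Z - 1*(-118)) = -3 + (Z + 118) = -3 + (118 + Z) = 115 + Z)
(-814314 - 2899827)*(p(192) + (871 + 455)**2) = (-814314 - 2899827)*((115 + 192) + (871 + 455)**2) = -3714141*(307 + 1326**2) = -3714141*(307 + 1758276) = -3714141*1758583 = -6531625222203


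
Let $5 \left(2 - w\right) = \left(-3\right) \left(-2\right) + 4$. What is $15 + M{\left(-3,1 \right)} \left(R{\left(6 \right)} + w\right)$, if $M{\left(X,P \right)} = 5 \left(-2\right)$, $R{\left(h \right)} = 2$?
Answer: $-5$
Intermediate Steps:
$M{\left(X,P \right)} = -10$
$w = 0$ ($w = 2 - \frac{\left(-3\right) \left(-2\right) + 4}{5} = 2 - \frac{6 + 4}{5} = 2 - 2 = 0$)
$15 + M{\left(-3,1 \right)} \left(R{\left(6 \right)} + w\right) = 15 - 10 \left(2 + 0\right) = 15 - 20 = -5$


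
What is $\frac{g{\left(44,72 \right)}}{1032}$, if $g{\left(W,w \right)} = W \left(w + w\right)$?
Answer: $\frac{264}{43} \approx 6.1395$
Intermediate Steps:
$g{\left(W,w \right)} = 2 W w$ ($g{\left(W,w \right)} = W 2 w = 2 W w$)
$\frac{g{\left(44,72 \right)}}{1032} = \frac{2 \cdot 44 \cdot 72}{1032} = 6336 \cdot \frac{1}{1032} = \frac{264}{43}$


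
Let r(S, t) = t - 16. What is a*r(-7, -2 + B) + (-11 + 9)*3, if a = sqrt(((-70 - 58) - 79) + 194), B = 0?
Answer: -6 - 18*I*sqrt(13) ≈ -6.0 - 64.9*I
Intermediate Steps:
a = I*sqrt(13) (a = sqrt((-128 - 79) + 194) = sqrt(-207 + 194) = sqrt(-13) = I*sqrt(13) ≈ 3.6056*I)
r(S, t) = -16 + t
a*r(-7, -2 + B) + (-11 + 9)*3 = (I*sqrt(13))*(-16 + (-2 + 0)) + (-11 + 9)*3 = (I*sqrt(13))*(-16 - 2) - 2*3 = (I*sqrt(13))*(-18) - 6 = -18*I*sqrt(13) - 6 = -6 - 18*I*sqrt(13)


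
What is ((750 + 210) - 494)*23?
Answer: 10718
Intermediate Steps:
((750 + 210) - 494)*23 = (960 - 494)*23 = 466*23 = 10718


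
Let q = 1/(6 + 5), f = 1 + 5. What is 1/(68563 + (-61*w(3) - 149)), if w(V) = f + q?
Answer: 11/748467 ≈ 1.4697e-5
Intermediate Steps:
f = 6
q = 1/11 ≈ 0.090909
w(V) = 67/11 (w(V) = 6 + 1/11 = 67/11)
1/(68563 + (-61*w(3) - 149)) = 1/(68563 + (-61*67/11 - 149)) = 1/(68563 + (-4087/11 - 149)) = 1/(68563 - 5726/11) = 1/(748467/11) = 11/748467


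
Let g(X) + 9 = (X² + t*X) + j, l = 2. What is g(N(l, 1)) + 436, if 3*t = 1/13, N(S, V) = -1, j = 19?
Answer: 17432/39 ≈ 446.97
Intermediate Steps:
t = 1/39 (t = (⅓)/13 = (⅓)*(1/13) = 1/39 ≈ 0.025641)
g(X) = 10 + X² + X/39 (g(X) = -9 + ((X² + X/39) + 19) = -9 + (19 + X² + X/39) = 10 + X² + X/39)
g(N(l, 1)) + 436 = (10 + (-1)² + (1/39)*(-1)) + 436 = (10 + 1 - 1/39) + 436 = 428/39 + 436 = 17432/39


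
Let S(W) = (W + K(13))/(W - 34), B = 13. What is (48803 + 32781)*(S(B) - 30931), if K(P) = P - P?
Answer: -52994029376/21 ≈ -2.5235e+9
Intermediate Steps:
K(P) = 0
S(W) = W/(-34 + W) (S(W) = (W + 0)/(W - 34) = W/(-34 + W))
(48803 + 32781)*(S(B) - 30931) = (48803 + 32781)*(13/(-34 + 13) - 30931) = 81584*(13/(-21) - 30931) = 81584*(13*(-1/21) - 30931) = 81584*(-13/21 - 30931) = 81584*(-649564/21) = -52994029376/21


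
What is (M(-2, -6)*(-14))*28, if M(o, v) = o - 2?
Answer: 1568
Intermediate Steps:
M(o, v) = -2 + o
(M(-2, -6)*(-14))*28 = ((-2 - 2)*(-14))*28 = -4*(-14)*28 = 56*28 = 1568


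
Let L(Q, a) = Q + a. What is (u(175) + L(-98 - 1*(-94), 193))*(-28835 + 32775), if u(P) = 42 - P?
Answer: 220640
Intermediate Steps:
(u(175) + L(-98 - 1*(-94), 193))*(-28835 + 32775) = ((42 - 1*175) + ((-98 - 1*(-94)) + 193))*(-28835 + 32775) = ((42 - 175) + ((-98 + 94) + 193))*3940 = (-133 + (-4 + 193))*3940 = (-133 + 189)*3940 = 56*3940 = 220640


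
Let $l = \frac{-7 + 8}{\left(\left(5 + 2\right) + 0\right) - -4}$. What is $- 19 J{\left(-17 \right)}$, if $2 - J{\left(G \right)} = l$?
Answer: $- \frac{399}{11} \approx -36.273$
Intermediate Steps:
$l = \frac{1}{11}$ ($l = 1 \frac{1}{\left(7 + 0\right) + 4} = 1 \frac{1}{7 + 4} = 1 \cdot \frac{1}{11} = \frac{1}{11} \approx 0.090909$)
$J{\left(G \right)} = \frac{21}{11}$ ($J{\left(G \right)} = 2 - \frac{1}{11} = \frac{21}{11}$)
$- 19 J{\left(-17 \right)} = \left(-19\right) \frac{21}{11} = - \frac{399}{11}$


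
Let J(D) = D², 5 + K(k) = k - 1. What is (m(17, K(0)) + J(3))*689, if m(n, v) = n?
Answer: 17914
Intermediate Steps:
K(k) = -6 + k (K(k) = -5 + (k - 1) = -5 + (-1 + k) = -6 + k)
(m(17, K(0)) + J(3))*689 = (17 + 3²)*689 = (17 + 9)*689 = 26*689 = 17914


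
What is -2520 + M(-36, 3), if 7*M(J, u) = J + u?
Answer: -17673/7 ≈ -2524.7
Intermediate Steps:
M(J, u) = J/7 + u/7 (M(J, u) = (J + u)/7 = J/7 + u/7)
-2520 + M(-36, 3) = -2520 + ((1/7)*(-36) + (1/7)*3) = -2520 + (-36/7 + 3/7) = -2520 - 33/7 = -17673/7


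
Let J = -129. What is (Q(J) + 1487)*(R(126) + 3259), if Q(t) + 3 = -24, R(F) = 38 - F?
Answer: 4629660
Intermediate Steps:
Q(t) = -27 (Q(t) = -3 - 24 = -27)
(Q(J) + 1487)*(R(126) + 3259) = (-27 + 1487)*((38 - 1*126) + 3259) = 1460*((38 - 126) + 3259) = 1460*(-88 + 3259) = 1460*3171 = 4629660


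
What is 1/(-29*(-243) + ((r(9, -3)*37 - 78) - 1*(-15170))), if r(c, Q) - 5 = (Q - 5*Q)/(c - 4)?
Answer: 5/112064 ≈ 4.4617e-5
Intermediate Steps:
r(c, Q) = 5 - 4*Q/(-4 + c) (r(c, Q) = 5 + (Q - 5*Q)/(c - 4) = 5 + (-4*Q)/(-4 + c) = 5 - 4*Q/(-4 + c))
1/(-29*(-243) + ((r(9, -3)*37 - 78) - 1*(-15170))) = 1/(-29*(-243) + ((((-20 - 4*(-3) + 5*9)/(-4 + 9))*37 - 78) - 1*(-15170))) = 1/(7047 + ((((-20 + 12 + 45)/5)*37 - 78) + 15170)) = 1/(7047 + ((((⅕)*37)*37 - 78) + 15170)) = 1/(7047 + (((37/5)*37 - 78) + 15170)) = 1/(7047 + ((1369/5 - 78) + 15170)) = 1/(7047 + (979/5 + 15170)) = 1/(7047 + 76829/5) = 1/(112064/5) = 5/112064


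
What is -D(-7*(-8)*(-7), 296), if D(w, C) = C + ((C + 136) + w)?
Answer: -336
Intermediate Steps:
D(w, C) = 136 + w + 2*C (D(w, C) = C + ((136 + C) + w) = C + (136 + C + w) = 136 + w + 2*C)
-D(-7*(-8)*(-7), 296) = -(136 - 7*(-8)*(-7) + 2*296) = -(136 + 56*(-7) + 592) = -(136 - 392 + 592) = -1*336 = -336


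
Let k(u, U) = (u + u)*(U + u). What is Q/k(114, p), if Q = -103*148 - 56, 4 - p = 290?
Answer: 1275/3268 ≈ 0.39015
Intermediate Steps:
p = -286 (p = 4 - 1*290 = 4 - 290 = -286)
k(u, U) = 2*u*(U + u) (k(u, U) = (2*u)*(U + u) = 2*u*(U + u))
Q = -15300 (Q = -15244 - 56 = -15300)
Q/k(114, p) = -15300*1/(228*(-286 + 114)) = -15300/(2*114*(-172)) = -15300/(-39216) = -15300*(-1/39216) = 1275/3268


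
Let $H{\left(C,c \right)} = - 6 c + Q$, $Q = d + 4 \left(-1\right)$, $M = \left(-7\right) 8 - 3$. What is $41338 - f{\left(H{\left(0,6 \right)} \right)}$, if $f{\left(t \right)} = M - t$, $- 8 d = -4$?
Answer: $\frac{82715}{2} \approx 41358.0$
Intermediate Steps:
$M = -59$ ($M = -56 - 3 = -59$)
$d = \frac{1}{2}$ ($d = \left(- \frac{1}{8}\right) \left(-4\right) = \frac{1}{2} \approx 0.5$)
$Q = - \frac{7}{2}$ ($Q = \frac{1}{2} + 4 \left(-1\right) = \frac{1}{2} - 4 = - \frac{7}{2} \approx -3.5$)
$H{\left(C,c \right)} = - \frac{7}{2} - 6 c$ ($H{\left(C,c \right)} = - 6 c - \frac{7}{2} = - \frac{7}{2} - 6 c$)
$f{\left(t \right)} = -59 - t$
$41338 - f{\left(H{\left(0,6 \right)} \right)} = 41338 - \left(-59 - \left(- \frac{7}{2} - 36\right)\right) = 41338 - \left(-59 - - \frac{79}{2}\right) = 41338 - \left(-59 + \frac{79}{2}\right) = 41338 - - \frac{39}{2} = 41338 + \frac{39}{2} = \frac{82715}{2}$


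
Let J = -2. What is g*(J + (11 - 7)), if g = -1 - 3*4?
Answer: -26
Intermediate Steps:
g = -13 (g = -1 - 12 = -13)
g*(J + (11 - 7)) = -13*(-2 + (11 - 7)) = -13*(-2 + 4) = -13*2 = -26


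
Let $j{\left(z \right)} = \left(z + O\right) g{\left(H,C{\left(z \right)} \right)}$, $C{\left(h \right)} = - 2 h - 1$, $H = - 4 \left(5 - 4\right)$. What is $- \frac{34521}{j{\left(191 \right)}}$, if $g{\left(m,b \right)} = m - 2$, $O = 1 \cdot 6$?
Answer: $\frac{11507}{394} \approx 29.206$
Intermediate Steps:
$O = 6$
$H = -4$ ($H = \left(-4\right) 1 = -4$)
$C{\left(h \right)} = -1 - 2 h$
$g{\left(m,b \right)} = -2 + m$
$j{\left(z \right)} = -36 - 6 z$ ($j{\left(z \right)} = \left(z + 6\right) \left(-2 - 4\right) = \left(6 + z\right) \left(-6\right) = -36 - 6 z$)
$- \frac{34521}{j{\left(191 \right)}} = - \frac{34521}{-36 - 1146} = - \frac{34521}{-1182} = \left(-34521\right) \left(- \frac{1}{1182}\right) = \frac{11507}{394}$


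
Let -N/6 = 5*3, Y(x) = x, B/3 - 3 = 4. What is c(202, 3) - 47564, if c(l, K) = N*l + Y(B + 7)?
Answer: -65716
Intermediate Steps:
B = 21 (B = 9 + 3*4 = 9 + 12 = 21)
N = -90 (N = -30*3 = -6*15 = -90)
c(l, K) = 28 - 90*l (c(l, K) = -90*l + (21 + 7) = -90*l + 28 = 28 - 90*l)
c(202, 3) - 47564 = (28 - 90*202) - 47564 = (28 - 18180) - 47564 = -18152 - 47564 = -65716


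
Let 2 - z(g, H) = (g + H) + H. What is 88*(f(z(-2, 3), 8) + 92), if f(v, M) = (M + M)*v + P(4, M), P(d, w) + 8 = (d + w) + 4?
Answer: 5984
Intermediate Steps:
z(g, H) = 2 - g - 2*H (z(g, H) = 2 - ((g + H) + H) = 2 - ((H + g) + H) = 2 - (g + 2*H) = 2 + (-g - 2*H) = 2 - g - 2*H)
P(d, w) = -4 + d + w (P(d, w) = -8 + ((d + w) + 4) = -8 + (4 + d + w) = -4 + d + w)
f(v, M) = M + 2*M*v (f(v, M) = (M + M)*v + (-4 + 4 + M) = (2*M)*v + M = 2*M*v + M = M + 2*M*v)
88*(f(z(-2, 3), 8) + 92) = 88*(8*(1 + 2*(2 - 1*(-2) - 2*3)) + 92) = 88*(8*(1 + 2*(2 + 2 - 6)) + 92) = 88*(8*(1 + 2*(-2)) + 92) = 88*(8*(1 - 4) + 92) = 88*(8*(-3) + 92) = 88*(-24 + 92) = 88*68 = 5984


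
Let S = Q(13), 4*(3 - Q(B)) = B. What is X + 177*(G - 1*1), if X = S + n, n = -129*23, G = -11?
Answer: -20365/4 ≈ -5091.3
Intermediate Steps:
Q(B) = 3 - B/4
n = -2967
S = -1/4 (S = 3 - 1/4*13 = 3 - 13/4 = -1/4 ≈ -0.25000)
X = -11869/4 (X = -1/4 - 2967 = -11869/4 ≈ -2967.3)
X + 177*(G - 1*1) = -11869/4 + 177*(-11 - 1*1) = -11869/4 + 177*(-11 - 1) = -11869/4 + 177*(-12) = -11869/4 - 2124 = -20365/4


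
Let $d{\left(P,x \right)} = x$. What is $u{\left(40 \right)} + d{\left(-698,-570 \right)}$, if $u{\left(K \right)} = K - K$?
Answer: $-570$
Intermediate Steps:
$u{\left(K \right)} = 0$
$u{\left(40 \right)} + d{\left(-698,-570 \right)} = 0 - 570 = -570$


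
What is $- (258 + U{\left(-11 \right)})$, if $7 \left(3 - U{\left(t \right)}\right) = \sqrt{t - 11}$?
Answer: $-261 + \frac{i \sqrt{22}}{7} \approx -261.0 + 0.67006 i$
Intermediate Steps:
$U{\left(t \right)} = 3 - \frac{\sqrt{-11 + t}}{7}$ ($U{\left(t \right)} = 3 - \frac{\sqrt{t - 11}}{7} = 3 - \frac{\sqrt{-11 + t}}{7}$)
$- (258 + U{\left(-11 \right)}) = - (258 + \left(3 - \frac{\sqrt{-11 - 11}}{7}\right)) = - (258 + \left(3 - \frac{\sqrt{-22}}{7}\right)) = - (258 + \left(3 - \frac{i \sqrt{22}}{7}\right)) = - (261 - \frac{i \sqrt{22}}{7}) = -261 + \frac{i \sqrt{22}}{7}$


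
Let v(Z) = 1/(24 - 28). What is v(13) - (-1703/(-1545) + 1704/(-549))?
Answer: 220101/125660 ≈ 1.7516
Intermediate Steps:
v(Z) = -¼ (v(Z) = 1/(-4) = -¼)
v(13) - (-1703/(-1545) + 1704/(-549)) = -¼ - (-1703/(-1545) + 1704/(-549)) = -¼ - (-1703*(-1/1545) + 1704*(-1/549)) = -¼ - (1703/1545 - 568/183) = -¼ - 1*(-62879/31415) = -¼ + 62879/31415 = 220101/125660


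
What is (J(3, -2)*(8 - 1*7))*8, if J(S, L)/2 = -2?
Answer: -32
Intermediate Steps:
J(S, L) = -4 (J(S, L) = 2*(-2) = -4)
(J(3, -2)*(8 - 1*7))*8 = -4*(8 - 1*7)*8 = -4*(8 - 7)*8 = -4*1*8 = -4*8 = -32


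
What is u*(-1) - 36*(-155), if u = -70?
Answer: 5650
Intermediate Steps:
u*(-1) - 36*(-155) = -70*(-1) - 36*(-155) = 70 + 5580 = 5650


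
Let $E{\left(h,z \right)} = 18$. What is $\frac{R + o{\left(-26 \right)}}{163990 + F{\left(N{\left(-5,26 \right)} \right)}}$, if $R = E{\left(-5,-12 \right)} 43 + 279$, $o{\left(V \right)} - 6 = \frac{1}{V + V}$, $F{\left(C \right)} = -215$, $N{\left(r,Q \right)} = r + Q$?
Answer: $\frac{55067}{8516300} \approx 0.0064661$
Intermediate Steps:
$N{\left(r,Q \right)} = Q + r$
$o{\left(V \right)} = 6 + \frac{1}{2 V}$ ($o{\left(V \right)} = 6 + \frac{1}{V + V} = 6 + \frac{1}{2 V}$)
$R = 1053$ ($R = 18 \cdot 43 + 279 = 774 + 279 = 1053$)
$\frac{R + o{\left(-26 \right)}}{163990 + F{\left(N{\left(-5,26 \right)} \right)}} = \frac{1053 + \left(6 + \frac{1}{2 \left(-26\right)}\right)}{163990 - 215} = \frac{1053 + \left(6 + \frac{1}{2} \left(- \frac{1}{26}\right)\right)}{163775} = \left(1053 + \left(6 - \frac{1}{52}\right)\right) \frac{1}{163775} = \left(1053 + \frac{311}{52}\right) \frac{1}{163775} = \frac{55067}{52} \cdot \frac{1}{163775} = \frac{55067}{8516300}$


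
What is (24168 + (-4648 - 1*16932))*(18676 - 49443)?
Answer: -79624996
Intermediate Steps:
(24168 + (-4648 - 1*16932))*(18676 - 49443) = (24168 + (-4648 - 16932))*(-30767) = (24168 - 21580)*(-30767) = 2588*(-30767) = -79624996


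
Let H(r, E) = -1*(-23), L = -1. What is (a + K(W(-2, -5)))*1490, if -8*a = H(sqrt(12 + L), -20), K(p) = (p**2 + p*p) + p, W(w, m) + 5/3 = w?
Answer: 1091425/36 ≈ 30317.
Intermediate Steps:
W(w, m) = -5/3 + w
K(p) = p + 2*p**2 (K(p) = (p**2 + p**2) + p = 2*p**2 + p = p + 2*p**2)
H(r, E) = 23
a = -23/8 (a = -1/8*23 = -23/8 ≈ -2.8750)
(a + K(W(-2, -5)))*1490 = (-23/8 + (-5/3 - 2)*(1 + 2*(-5/3 - 2)))*1490 = (-23/8 - 11*(1 + 2*(-11/3))/3)*1490 = (-23/8 - 11*(1 - 22/3)/3)*1490 = (-23/8 - 11/3*(-19/3))*1490 = (-23/8 + 209/9)*1490 = (1465/72)*1490 = 1091425/36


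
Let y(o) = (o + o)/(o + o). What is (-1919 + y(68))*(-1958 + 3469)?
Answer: -2898098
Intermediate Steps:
y(o) = 1 (y(o) = (2*o)/((2*o)) = (2*o)*(1/(2*o)) = 1)
(-1919 + y(68))*(-1958 + 3469) = (-1919 + 1)*(-1958 + 3469) = -1918*1511 = -2898098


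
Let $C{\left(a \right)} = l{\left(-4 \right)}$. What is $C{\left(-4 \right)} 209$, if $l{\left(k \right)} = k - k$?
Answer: $0$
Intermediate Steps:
$l{\left(k \right)} = 0$
$C{\left(a \right)} = 0$
$C{\left(-4 \right)} 209 = 0 \cdot 209 = 0$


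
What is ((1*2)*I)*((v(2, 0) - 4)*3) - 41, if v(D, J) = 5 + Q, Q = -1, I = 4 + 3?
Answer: -41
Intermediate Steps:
I = 7
v(D, J) = 4 (v(D, J) = 5 - 1 = 4)
((1*2)*I)*((v(2, 0) - 4)*3) - 41 = ((1*2)*7)*((4 - 4)*3) - 41 = (2*7)*(0*3) - 41 = 14*0 - 41 = 0 - 41 = -41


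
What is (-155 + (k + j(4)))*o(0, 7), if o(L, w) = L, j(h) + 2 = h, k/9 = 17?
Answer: 0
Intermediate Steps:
k = 153 (k = 9*17 = 153)
j(h) = -2 + h
(-155 + (k + j(4)))*o(0, 7) = (-155 + (153 + (-2 + 4)))*0 = (-155 + (153 + 2))*0 = (-155 + 155)*0 = 0*0 = 0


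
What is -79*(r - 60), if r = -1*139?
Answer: 15721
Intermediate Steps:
r = -139
-79*(r - 60) = -79*(-139 - 60) = -79*(-199) = 15721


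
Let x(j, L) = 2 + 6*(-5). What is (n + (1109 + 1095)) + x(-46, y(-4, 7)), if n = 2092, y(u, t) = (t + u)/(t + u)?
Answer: 4268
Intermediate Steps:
y(u, t) = 1
x(j, L) = -28 (x(j, L) = 2 - 30 = -28)
(n + (1109 + 1095)) + x(-46, y(-4, 7)) = (2092 + (1109 + 1095)) - 28 = (2092 + 2204) - 28 = 4296 - 28 = 4268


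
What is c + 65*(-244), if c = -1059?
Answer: -16919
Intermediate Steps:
c + 65*(-244) = -1059 + 65*(-244) = -1059 - 15860 = -16919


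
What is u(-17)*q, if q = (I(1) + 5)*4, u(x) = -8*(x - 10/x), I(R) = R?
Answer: 53568/17 ≈ 3151.1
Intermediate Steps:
u(x) = -8*x + 80/x
q = 24 (q = (1 + 5)*4 = 6*4 = 24)
u(-17)*q = (-8*(-17) + 80/(-17))*24 = (136 + 80*(-1/17))*24 = (136 - 80/17)*24 = (2232/17)*24 = 53568/17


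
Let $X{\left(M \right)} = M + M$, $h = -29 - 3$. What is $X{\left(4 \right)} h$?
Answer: $-256$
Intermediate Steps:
$h = -32$
$X{\left(M \right)} = 2 M$
$X{\left(4 \right)} h = 2 \cdot 4 \left(-32\right) = 8 \left(-32\right) = -256$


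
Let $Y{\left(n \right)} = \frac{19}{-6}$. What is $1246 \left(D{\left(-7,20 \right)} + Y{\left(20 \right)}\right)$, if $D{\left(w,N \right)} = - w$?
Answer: $\frac{14329}{3} \approx 4776.3$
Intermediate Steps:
$Y{\left(n \right)} = - \frac{19}{6}$ ($Y{\left(n \right)} = 19 \left(- \frac{1}{6}\right) = - \frac{19}{6}$)
$1246 \left(D{\left(-7,20 \right)} + Y{\left(20 \right)}\right) = 1246 \left(\left(-1\right) \left(-7\right) - \frac{19}{6}\right) = 1246 \left(7 - \frac{19}{6}\right) = 1246 \cdot \frac{23}{6} = \frac{14329}{3}$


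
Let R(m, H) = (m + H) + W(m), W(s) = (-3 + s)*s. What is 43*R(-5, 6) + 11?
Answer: 1774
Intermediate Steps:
W(s) = s*(-3 + s)
R(m, H) = H + m + m*(-3 + m) (R(m, H) = (m + H) + m*(-3 + m) = (H + m) + m*(-3 + m) = H + m + m*(-3 + m))
43*R(-5, 6) + 11 = 43*(6 - 5 - 5*(-3 - 5)) + 11 = 43*(6 - 5 - 5*(-8)) + 11 = 43*(6 - 5 + 40) + 11 = 43*41 + 11 = 1763 + 11 = 1774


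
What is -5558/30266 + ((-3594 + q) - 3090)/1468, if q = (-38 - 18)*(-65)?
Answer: -12536106/5553811 ≈ -2.2572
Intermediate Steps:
q = 3640 (q = -56*(-65) = 3640)
-5558/30266 + ((-3594 + q) - 3090)/1468 = -5558/30266 + ((-3594 + 3640) - 3090)/1468 = -5558*1/30266 + (46 - 3090)*(1/1468) = -2779/15133 - 3044*1/1468 = -2779/15133 - 761/367 = -12536106/5553811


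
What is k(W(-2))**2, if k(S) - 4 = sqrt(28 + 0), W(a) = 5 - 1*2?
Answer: 44 + 16*sqrt(7) ≈ 86.332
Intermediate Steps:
W(a) = 3 (W(a) = 5 - 2 = 3)
k(S) = 4 + 2*sqrt(7) (k(S) = 4 + sqrt(28 + 0) = 4 + sqrt(28) = 4 + 2*sqrt(7))
k(W(-2))**2 = (4 + 2*sqrt(7))**2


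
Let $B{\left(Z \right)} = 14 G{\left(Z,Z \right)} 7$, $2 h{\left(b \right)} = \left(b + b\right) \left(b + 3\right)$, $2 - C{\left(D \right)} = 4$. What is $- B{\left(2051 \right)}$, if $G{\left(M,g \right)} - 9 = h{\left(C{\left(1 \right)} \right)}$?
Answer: $-686$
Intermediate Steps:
$C{\left(D \right)} = -2$ ($C{\left(D \right)} = 2 - 4 = -2$)
$h{\left(b \right)} = b \left(3 + b\right)$ ($h{\left(b \right)} = \frac{\left(b + b\right) \left(b + 3\right)}{2} = \frac{2 b \left(3 + b\right)}{2} = b \left(3 + b\right)$)
$G{\left(M,g \right)} = 7$ ($G{\left(M,g \right)} = 9 - 2 \left(3 - 2\right) = 9 - 2 = 7$)
$B{\left(Z \right)} = 686$ ($B{\left(Z \right)} = 14 \cdot 7 \cdot 7 = 98 \cdot 7 = 686$)
$- B{\left(2051 \right)} = \left(-1\right) 686 = -686$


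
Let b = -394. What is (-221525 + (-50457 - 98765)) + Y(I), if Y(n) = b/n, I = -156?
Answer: -28918069/78 ≈ -3.7074e+5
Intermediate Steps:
Y(n) = -394/n
(-221525 + (-50457 - 98765)) + Y(I) = (-221525 + (-50457 - 98765)) - 394/(-156) = (-221525 - 149222) - 394*(-1/156) = -370747 + 197/78 = -28918069/78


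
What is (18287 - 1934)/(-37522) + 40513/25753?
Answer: 1098989977/966304066 ≈ 1.1373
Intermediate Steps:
(18287 - 1934)/(-37522) + 40513/25753 = 16353*(-1/37522) + 40513*(1/25753) = -16353/37522 + 40513/25753 = 1098989977/966304066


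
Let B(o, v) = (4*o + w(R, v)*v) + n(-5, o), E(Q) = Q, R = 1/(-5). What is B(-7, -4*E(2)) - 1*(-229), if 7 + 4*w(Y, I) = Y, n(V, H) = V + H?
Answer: 1017/5 ≈ 203.40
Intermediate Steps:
n(V, H) = H + V
R = -⅕ ≈ -0.20000
w(Y, I) = -7/4 + Y/4
B(o, v) = -5 + 5*o - 9*v/5 (B(o, v) = (4*o + (-7/4 + (¼)*(-⅕))*v) + (o - 5) = (4*o + (-7/4 - 1/20)*v) + (-5 + o) = (4*o - 9*v/5) + (-5 + o) = -5 + 5*o - 9*v/5)
B(-7, -4*E(2)) - 1*(-229) = (-5 + 5*(-7) - (-36)*2/5) - 1*(-229) = (-5 - 35 - 9/5*(-8)) + 229 = (-5 - 35 + 72/5) + 229 = -128/5 + 229 = 1017/5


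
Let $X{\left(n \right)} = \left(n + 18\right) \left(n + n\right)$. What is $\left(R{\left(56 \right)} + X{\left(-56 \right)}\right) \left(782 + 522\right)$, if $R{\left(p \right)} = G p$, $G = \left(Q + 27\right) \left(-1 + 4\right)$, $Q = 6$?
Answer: $12779200$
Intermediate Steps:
$X{\left(n \right)} = 2 n \left(18 + n\right)$ ($X{\left(n \right)} = \left(18 + n\right) 2 n = 2 n \left(18 + n\right)$)
$G = 99$ ($G = \left(6 + 27\right) \left(-1 + 4\right) = 33 \cdot 3 = 99$)
$R{\left(p \right)} = 99 p$
$\left(R{\left(56 \right)} + X{\left(-56 \right)}\right) \left(782 + 522\right) = \left(99 \cdot 56 + 2 \left(-56\right) \left(18 - 56\right)\right) \left(782 + 522\right) = \left(5544 + 2 \left(-56\right) \left(-38\right)\right) 1304 = \left(5544 + 4256\right) 1304 = 9800 \cdot 1304 = 12779200$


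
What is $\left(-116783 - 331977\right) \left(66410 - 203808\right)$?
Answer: $61658726480$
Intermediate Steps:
$\left(-116783 - 331977\right) \left(66410 - 203808\right) = \left(-448760\right) \left(-137398\right) = 61658726480$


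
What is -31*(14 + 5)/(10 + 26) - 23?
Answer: -1417/36 ≈ -39.361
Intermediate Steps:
-31*(14 + 5)/(10 + 26) - 23 = -589/36 - 23 = -1417/36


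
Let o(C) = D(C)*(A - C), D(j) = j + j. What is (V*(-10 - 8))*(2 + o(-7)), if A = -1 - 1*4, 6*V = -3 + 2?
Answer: -78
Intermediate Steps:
V = -⅙ (V = (-3 + 2)/6 = (⅙)*(-1) = -⅙ ≈ -0.16667)
D(j) = 2*j
A = -5 (A = -1 - 4 = -5)
o(C) = 2*C*(-5 - C) (o(C) = (2*C)*(-5 - C) = 2*C*(-5 - C))
(V*(-10 - 8))*(2 + o(-7)) = (-(-10 - 8)/6)*(2 - 2*(-7)*(5 - 7)) = (-⅙*(-18))*(2 - 2*(-7)*(-2)) = 3*(2 - 28) = 3*(-26) = -78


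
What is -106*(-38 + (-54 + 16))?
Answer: 8056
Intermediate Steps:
-106*(-38 + (-54 + 16)) = -106*(-38 - 38) = -106*(-76) = 8056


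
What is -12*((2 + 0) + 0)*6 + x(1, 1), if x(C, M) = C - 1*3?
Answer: -146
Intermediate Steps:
x(C, M) = -3 + C (x(C, M) = C - 3 = -3 + C)
-12*((2 + 0) + 0)*6 + x(1, 1) = -12*((2 + 0) + 0)*6 + (-3 + 1) = -12*(2 + 0)*6 - 2 = -24*6 - 2 = -12*12 - 2 = -144 - 2 = -146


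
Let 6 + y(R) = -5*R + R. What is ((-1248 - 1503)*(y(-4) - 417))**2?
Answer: 1253631797649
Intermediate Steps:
y(R) = -6 - 4*R (y(R) = -6 + (-5*R + R) = -6 - 4*R)
((-1248 - 1503)*(y(-4) - 417))**2 = ((-1248 - 1503)*((-6 - 4*(-4)) - 417))**2 = (-2751*((-6 + 16) - 417))**2 = (-2751*(10 - 417))**2 = (-2751*(-407))**2 = 1119657**2 = 1253631797649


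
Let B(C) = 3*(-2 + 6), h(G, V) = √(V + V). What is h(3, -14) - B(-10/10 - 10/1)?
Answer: -12 + 2*I*√7 ≈ -12.0 + 5.2915*I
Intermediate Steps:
h(G, V) = √2*√V (h(G, V) = √(2*V) = √2*√V)
B(C) = 12 (B(C) = 3*4 = 12)
h(3, -14) - B(-10/10 - 10/1) = √2*√(-14) - 1*12 = √2*(I*√14) - 12 = 2*I*√7 - 12 = -12 + 2*I*√7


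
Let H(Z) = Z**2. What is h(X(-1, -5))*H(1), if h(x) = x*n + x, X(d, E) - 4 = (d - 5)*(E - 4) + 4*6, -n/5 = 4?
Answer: -1558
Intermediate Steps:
n = -20 (n = -5*4 = -20)
X(d, E) = 28 + (-5 + d)*(-4 + E) (X(d, E) = 4 + ((d - 5)*(E - 4) + 4*6) = 4 + ((-5 + d)*(-4 + E) + 24) = 4 + (24 + (-5 + d)*(-4 + E)) = 28 + (-5 + d)*(-4 + E))
h(x) = -19*x (h(x) = x*(-20) + x = -20*x + x = -19*x)
h(X(-1, -5))*H(1) = -19*(48 - 5*(-5) - 4*(-1) - 5*(-1))*1**2 = -19*(48 + 25 + 4 + 5)*1 = -19*82*1 = -1558*1 = -1558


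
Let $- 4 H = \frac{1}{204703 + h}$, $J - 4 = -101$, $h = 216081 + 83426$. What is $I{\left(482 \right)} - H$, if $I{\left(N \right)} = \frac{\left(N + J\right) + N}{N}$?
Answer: $\frac{874300381}{486058440} \approx 1.7988$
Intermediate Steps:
$h = 299507$
$J = -97$ ($J = 4 - 101 = -97$)
$H = - \frac{1}{2016840}$ ($H = - \frac{1}{4 \left(204703 + 299507\right)} = - \frac{1}{4 \cdot 504210} = \left(- \frac{1}{4}\right) \frac{1}{504210} = - \frac{1}{2016840} \approx -4.9583 \cdot 10^{-7}$)
$I{\left(N \right)} = \frac{-97 + 2 N}{N}$ ($I{\left(N \right)} = \frac{\left(N - 97\right) + N}{N} = \frac{\left(-97 + N\right) + N}{N} = \frac{-97 + 2 N}{N}$)
$I{\left(482 \right)} - H = \left(2 - \frac{97}{482}\right) - - \frac{1}{2016840} = \left(2 - \frac{97}{482}\right) + \frac{1}{2016840} = \frac{867}{482} + \frac{1}{2016840} = \frac{874300381}{486058440}$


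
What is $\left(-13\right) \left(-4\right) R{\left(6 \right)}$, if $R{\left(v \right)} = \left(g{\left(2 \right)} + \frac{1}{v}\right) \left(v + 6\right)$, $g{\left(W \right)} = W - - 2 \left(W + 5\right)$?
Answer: $10088$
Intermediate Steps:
$g{\left(W \right)} = 10 + 3 W$ ($g{\left(W \right)} = W - - 2 \left(5 + W\right) = W - \left(-10 - 2 W\right) = W + \left(10 + 2 W\right) = 10 + 3 W$)
$R{\left(v \right)} = \left(6 + v\right) \left(16 + \frac{1}{v}\right)$ ($R{\left(v \right)} = \left(\left(10 + 3 \cdot 2\right) + \frac{1}{v}\right) \left(v + 6\right) = \left(\left(10 + 6\right) + \frac{1}{v}\right) \left(6 + v\right) = \left(16 + \frac{1}{v}\right) \left(6 + v\right) = \left(6 + v\right) \left(16 + \frac{1}{v}\right)$)
$\left(-13\right) \left(-4\right) R{\left(6 \right)} = \left(-13\right) \left(-4\right) \left(97 + \frac{6}{6} + 16 \cdot 6\right) = 52 \left(97 + 6 \cdot \frac{1}{6} + 96\right) = 52 \left(97 + 1 + 96\right) = 52 \cdot 194 = 10088$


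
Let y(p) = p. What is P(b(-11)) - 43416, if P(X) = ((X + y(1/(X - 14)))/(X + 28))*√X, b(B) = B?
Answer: -43416 - 276*I*√11/425 ≈ -43416.0 - 2.1539*I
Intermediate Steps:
P(X) = √X*(X + 1/(-14 + X))/(28 + X) (P(X) = ((X + 1/(X - 14))/(X + 28))*√X = ((X + 1/(-14 + X))/(28 + X))*√X = √X*(X + 1/(-14 + X))/(28 + X))
P(b(-11)) - 43416 = √(-11)*(1 - 11*(-14 - 11))/((-14 - 11)*(28 - 11)) - 43416 = (I*√11)*(1 - 11*(-25))/(-25*17) - 43416 = (I*√11)*(-1/25)*(1/17)*(1 + 275) - 43416 = (I*√11)*(-1/25)*(1/17)*276 - 43416 = -276*I*√11/425 - 43416 = -43416 - 276*I*√11/425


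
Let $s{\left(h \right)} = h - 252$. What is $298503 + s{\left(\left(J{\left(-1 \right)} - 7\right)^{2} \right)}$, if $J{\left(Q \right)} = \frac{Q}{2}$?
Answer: $\frac{1193229}{4} \approx 2.9831 \cdot 10^{5}$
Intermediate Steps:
$J{\left(Q \right)} = \frac{Q}{2}$ ($J{\left(Q \right)} = Q \frac{1}{2} = \frac{Q}{2}$)
$s{\left(h \right)} = -252 + h$
$298503 + s{\left(\left(J{\left(-1 \right)} - 7\right)^{2} \right)} = 298503 - \left(252 - \left(\frac{1}{2} \left(-1\right) - 7\right)^{2}\right) = 298503 - \left(252 - \left(- \frac{1}{2} - 7\right)^{2}\right) = 298503 - \left(252 - \left(- \frac{15}{2}\right)^{2}\right) = 298503 + \left(-252 + \frac{225}{4}\right) = 298503 - \frac{783}{4} = \frac{1193229}{4}$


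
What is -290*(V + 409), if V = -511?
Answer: 29580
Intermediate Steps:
-290*(V + 409) = -290*(-511 + 409) = -290*(-102) = 29580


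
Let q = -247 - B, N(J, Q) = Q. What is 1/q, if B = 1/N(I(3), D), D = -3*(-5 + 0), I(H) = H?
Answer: -15/3706 ≈ -0.0040475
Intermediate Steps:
D = 15 (D = -3*(-5) = 15)
B = 1/15 ≈ 0.066667
q = -3706/15 (q = -247 - 1*1/15 = -247 - 1/15 = -3706/15 ≈ -247.07)
1/q = 1/(-3706/15) = -15/3706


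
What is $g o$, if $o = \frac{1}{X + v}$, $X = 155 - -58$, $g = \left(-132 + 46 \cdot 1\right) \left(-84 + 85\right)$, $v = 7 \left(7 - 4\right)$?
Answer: $- \frac{43}{117} \approx -0.36752$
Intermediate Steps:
$v = 21$ ($v = 7 \cdot 3 = 21$)
$g = -86$ ($g = \left(-132 + 46\right) 1 = \left(-86\right) 1 = -86$)
$X = 213$ ($X = 155 + 58 = 213$)
$o = \frac{1}{234}$ ($o = \frac{1}{213 + 21} = \frac{1}{234} \approx 0.0042735$)
$g o = \left(-86\right) \frac{1}{234} = - \frac{43}{117}$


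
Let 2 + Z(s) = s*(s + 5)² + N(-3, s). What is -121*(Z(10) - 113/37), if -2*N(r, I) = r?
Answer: -20114677/74 ≈ -2.7182e+5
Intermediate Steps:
N(r, I) = -r/2
Z(s) = -½ + s*(5 + s)² (Z(s) = -2 + (s*(s + 5)² - ½*(-3)) = -2 + (s*(5 + s)² + 3/2) = -2 + (3/2 + s*(5 + s)²) = -½ + s*(5 + s)²)
-121*(Z(10) - 113/37) = -121*((-½ + 10*(5 + 10)²) - 113/37) = -121*((-½ + 10*15²) - 113*1/37) = -121*((-½ + 10*225) - 113/37) = -121*((-½ + 2250) - 113/37) = -121*(4499/2 - 113/37) = -121*166237/74 = -20114677/74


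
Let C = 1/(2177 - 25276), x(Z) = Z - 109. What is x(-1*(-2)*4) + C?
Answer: -2333000/23099 ≈ -101.00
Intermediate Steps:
x(Z) = -109 + Z
C = -1/23099 (C = 1/(-23099) = -1/23099 ≈ -4.3292e-5)
x(-1*(-2)*4) + C = (-109 - 1*(-2)*4) - 1/23099 = (-109 + 2*4) - 1/23099 = (-109 + 8) - 1/23099 = -101 - 1/23099 = -2333000/23099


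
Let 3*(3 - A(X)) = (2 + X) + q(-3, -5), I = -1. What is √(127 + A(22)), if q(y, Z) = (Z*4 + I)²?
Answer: 5*I ≈ 5.0*I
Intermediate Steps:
q(y, Z) = (-1 + 4*Z)² (q(y, Z) = (Z*4 - 1)² = (4*Z - 1)² = (-1 + 4*Z)²)
A(X) = -434/3 - X/3 (A(X) = 3 - ((2 + X) + (-1 + 4*(-5))²)/3 = 3 - ((2 + X) + (-1 - 20)²)/3 = 3 - ((2 + X) + (-21)²)/3 = 3 - ((2 + X) + 441)/3 = 3 - (443 + X)/3 = 3 + (-443/3 - X/3) = -434/3 - X/3)
√(127 + A(22)) = √(127 + (-434/3 - ⅓*22)) = √(127 + (-434/3 - 22/3)) = √(127 - 152) = √(-25) = 5*I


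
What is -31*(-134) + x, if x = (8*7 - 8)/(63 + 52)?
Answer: 477758/115 ≈ 4154.4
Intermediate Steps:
x = 48/115 (x = (56 - 8)/115 = 48*(1/115) = 48/115 ≈ 0.41739)
-31*(-134) + x = -31*(-134) + 48/115 = 4154 + 48/115 = 477758/115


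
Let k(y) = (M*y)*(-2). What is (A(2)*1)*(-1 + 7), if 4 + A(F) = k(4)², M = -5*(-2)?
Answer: 38376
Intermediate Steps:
M = 10
k(y) = -20*y (k(y) = (10*y)*(-2) = -20*y)
A(F) = 6396 (A(F) = -4 + (-20*4)² = -4 + (-80)² = -4 + 6400 = 6396)
(A(2)*1)*(-1 + 7) = (6396*1)*(-1 + 7) = 6396*6 = 38376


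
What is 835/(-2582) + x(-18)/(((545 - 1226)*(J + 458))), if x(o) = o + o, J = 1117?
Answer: -99500797/307709850 ≈ -0.32336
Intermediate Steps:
x(o) = 2*o
835/(-2582) + x(-18)/(((545 - 1226)*(J + 458))) = 835/(-2582) + (2*(-18))/(((545 - 1226)*(1117 + 458))) = 835*(-1/2582) - 36/((-681*1575)) = -835/2582 - 36/(-1072575) = -835/2582 - 36*(-1/1072575) = -835/2582 + 4/119175 = -99500797/307709850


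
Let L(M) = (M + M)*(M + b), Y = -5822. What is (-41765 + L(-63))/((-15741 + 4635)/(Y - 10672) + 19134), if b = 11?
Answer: -96800537/52601217 ≈ -1.8403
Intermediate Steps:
L(M) = 2*M*(11 + M) (L(M) = (M + M)*(M + 11) = (2*M)*(11 + M) = 2*M*(11 + M))
(-41765 + L(-63))/((-15741 + 4635)/(Y - 10672) + 19134) = (-41765 + 2*(-63)*(11 - 63))/((-15741 + 4635)/(-5822 - 10672) + 19134) = (-41765 + 2*(-63)*(-52))/(-11106/(-16494) + 19134) = (-41765 + 6552)/(-11106*(-1/16494) + 19134) = -35213/(1851/2749 + 19134) = -35213/52601217/2749 = -35213*2749/52601217 = -96800537/52601217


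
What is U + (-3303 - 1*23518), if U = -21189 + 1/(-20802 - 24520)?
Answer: -2175909221/45322 ≈ -48010.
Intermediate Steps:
U = -960327859/45322 (U = -21189 + 1/(-45322) = -21189 - 1/45322 = -960327859/45322 ≈ -21189.)
U + (-3303 - 1*23518) = -960327859/45322 + (-3303 - 1*23518) = -960327859/45322 + (-3303 - 23518) = -960327859/45322 - 26821 = -2175909221/45322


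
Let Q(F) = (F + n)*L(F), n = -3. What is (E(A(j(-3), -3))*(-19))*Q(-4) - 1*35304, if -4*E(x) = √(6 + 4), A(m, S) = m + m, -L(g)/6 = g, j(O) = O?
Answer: -35304 - 798*√10 ≈ -37828.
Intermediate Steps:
L(g) = -6*g
A(m, S) = 2*m
Q(F) = -6*F*(-3 + F) (Q(F) = (F - 3)*(-6*F) = (-3 + F)*(-6*F) = -6*F*(-3 + F))
E(x) = -√10/4 (E(x) = -√(6 + 4)/4 = -√10/4)
(E(A(j(-3), -3))*(-19))*Q(-4) - 1*35304 = (-√10/4*(-19))*(6*(-4)*(3 - 1*(-4))) - 1*35304 = (19*√10/4)*(6*(-4)*(3 + 4)) - 35304 = (19*√10/4)*(6*(-4)*7) - 35304 = (19*√10/4)*(-168) - 35304 = -798*√10 - 35304 = -35304 - 798*√10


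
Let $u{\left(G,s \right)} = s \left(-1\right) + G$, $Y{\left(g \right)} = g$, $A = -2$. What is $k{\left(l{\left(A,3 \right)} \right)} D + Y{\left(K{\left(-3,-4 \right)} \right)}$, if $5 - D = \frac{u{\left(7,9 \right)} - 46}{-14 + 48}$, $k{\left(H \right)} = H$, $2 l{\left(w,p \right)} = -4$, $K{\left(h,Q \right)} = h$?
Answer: $- \frac{269}{17} \approx -15.824$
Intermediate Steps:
$l{\left(w,p \right)} = -2$ ($l{\left(w,p \right)} = \frac{1}{2} \left(-4\right) = -2$)
$u{\left(G,s \right)} = G - s$ ($u{\left(G,s \right)} = - s + G = G - s$)
$D = \frac{109}{17}$ ($D = 5 - \frac{\left(7 - 9\right) - 46}{-14 + 48} = 5 - \frac{\left(7 - 9\right) - 46}{34} = 5 - \left(-2 - 46\right) \frac{1}{34} = 5 - \left(-48\right) \frac{1}{34} = 5 - - \frac{24}{17} = 5 + \frac{24}{17} = \frac{109}{17} \approx 6.4118$)
$k{\left(l{\left(A,3 \right)} \right)} D + Y{\left(K{\left(-3,-4 \right)} \right)} = \left(-2\right) \frac{109}{17} - 3 = - \frac{218}{17} - 3 = - \frac{269}{17}$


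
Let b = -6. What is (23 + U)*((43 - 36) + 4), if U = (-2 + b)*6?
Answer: -275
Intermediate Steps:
U = -48 (U = (-2 - 6)*6 = -8*6 = -48)
(23 + U)*((43 - 36) + 4) = (23 - 48)*((43 - 36) + 4) = -25*(7 + 4) = -25*11 = -275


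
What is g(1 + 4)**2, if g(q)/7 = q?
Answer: 1225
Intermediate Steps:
g(q) = 7*q
g(1 + 4)**2 = (7*(1 + 4))**2 = (7*5)**2 = 35**2 = 1225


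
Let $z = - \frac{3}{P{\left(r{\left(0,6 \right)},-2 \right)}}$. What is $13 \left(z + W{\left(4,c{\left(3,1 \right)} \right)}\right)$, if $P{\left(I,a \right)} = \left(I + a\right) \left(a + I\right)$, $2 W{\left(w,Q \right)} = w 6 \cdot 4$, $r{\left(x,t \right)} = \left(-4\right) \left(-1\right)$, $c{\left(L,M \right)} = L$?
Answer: $\frac{2457}{4} \approx 614.25$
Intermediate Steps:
$r{\left(x,t \right)} = 4$
$W{\left(w,Q \right)} = 12 w$ ($W{\left(w,Q \right)} = \frac{w 6 \cdot 4}{2} = \frac{6 w 4}{2} = \frac{24 w}{2} = 12 w$)
$P{\left(I,a \right)} = \left(I + a\right)^{2}$ ($P{\left(I,a \right)} = \left(I + a\right) \left(I + a\right) = \left(I + a\right)^{2}$)
$z = - \frac{3}{4}$ ($z = - \frac{3}{\left(4 - 2\right)^{2}} = - \frac{3}{2^{2}} = - \frac{3}{4} \approx -0.75$)
$13 \left(z + W{\left(4,c{\left(3,1 \right)} \right)}\right) = 13 \left(- \frac{3}{4} + 12 \cdot 4\right) = 13 \left(- \frac{3}{4} + 48\right) = 13 \cdot \frac{189}{4} = \frac{2457}{4}$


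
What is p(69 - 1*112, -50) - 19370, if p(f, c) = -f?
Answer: -19327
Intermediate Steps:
p(69 - 1*112, -50) - 19370 = -(69 - 1*112) - 19370 = -(69 - 112) - 19370 = -1*(-43) - 19370 = 43 - 19370 = -19327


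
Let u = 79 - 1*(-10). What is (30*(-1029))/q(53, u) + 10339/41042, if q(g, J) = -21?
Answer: 60342079/41042 ≈ 1470.3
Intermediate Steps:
u = 89 (u = 79 + 10 = 89)
(30*(-1029))/q(53, u) + 10339/41042 = (30*(-1029))/(-21) + 10339/41042 = -30870*(-1/21) + 10339*(1/41042) = 1470 + 10339/41042 = 60342079/41042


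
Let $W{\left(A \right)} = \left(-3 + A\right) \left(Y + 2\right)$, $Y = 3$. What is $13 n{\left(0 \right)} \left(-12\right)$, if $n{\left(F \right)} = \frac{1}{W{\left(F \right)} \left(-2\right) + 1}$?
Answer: $- \frac{156}{31} \approx -5.0323$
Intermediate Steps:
$W{\left(A \right)} = -15 + 5 A$ ($W{\left(A \right)} = \left(-3 + A\right) \left(3 + 2\right) = \left(-3 + A\right) 5 = -15 + 5 A$)
$n{\left(F \right)} = \frac{1}{31 - 10 F}$ ($n{\left(F \right)} = \frac{1}{\left(-15 + 5 F\right) \left(-2\right) + 1} = \frac{1}{\left(30 - 10 F\right) + 1} = \frac{1}{31 - 10 F}$)
$13 n{\left(0 \right)} \left(-12\right) = 13 \left(- \frac{1}{-31 + 10 \cdot 0}\right) \left(-12\right) = 13 \left(- \frac{1}{-31 + 0}\right) \left(-12\right) = 13 \left(- \frac{1}{-31}\right) \left(-12\right) = 13 \left(\left(-1\right) \left(- \frac{1}{31}\right)\right) \left(-12\right) = 13 \cdot \frac{1}{31} \left(-12\right) = \frac{13}{31} \left(-12\right) = - \frac{156}{31}$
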